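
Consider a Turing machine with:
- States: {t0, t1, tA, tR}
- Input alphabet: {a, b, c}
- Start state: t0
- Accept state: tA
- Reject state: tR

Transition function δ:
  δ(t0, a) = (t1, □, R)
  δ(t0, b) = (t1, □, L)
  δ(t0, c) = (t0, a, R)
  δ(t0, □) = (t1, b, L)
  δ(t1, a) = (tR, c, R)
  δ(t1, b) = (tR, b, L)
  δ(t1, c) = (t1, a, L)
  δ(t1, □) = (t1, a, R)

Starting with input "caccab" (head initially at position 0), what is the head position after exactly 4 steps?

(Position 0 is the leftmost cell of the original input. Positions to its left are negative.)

Execution trace (head position shown):
Step 0: [t0]caccab  (head at position 0)
Step 1: move right → a[t0]accab  (head at position 1)
Step 2: move right → a□[t1]ccab  (head at position 2)
Step 3: move left → a[t1]□acab  (head at position 1)
Step 4: move right → aa[t1]acab  (head at position 2)

After 4 steps, the head is at position 2.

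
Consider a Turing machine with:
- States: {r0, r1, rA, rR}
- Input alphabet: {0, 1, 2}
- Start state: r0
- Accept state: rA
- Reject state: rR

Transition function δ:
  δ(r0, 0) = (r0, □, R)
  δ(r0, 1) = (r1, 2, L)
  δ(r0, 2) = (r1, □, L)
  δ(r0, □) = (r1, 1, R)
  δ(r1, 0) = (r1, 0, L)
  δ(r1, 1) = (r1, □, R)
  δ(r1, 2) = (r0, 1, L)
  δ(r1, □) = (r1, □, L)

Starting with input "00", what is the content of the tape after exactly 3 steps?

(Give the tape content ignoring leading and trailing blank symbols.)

Execution trace:
Initial: [r0]00
Step 1: δ(r0, 0) = (r0, □, R) → □[r0]0
Step 2: δ(r0, 0) = (r0, □, R) → □□[r0]□
Step 3: δ(r0, □) = (r1, 1, R) → □□1[r1]□

After 3 steps, the tape (ignoring leading/trailing blanks) is: 1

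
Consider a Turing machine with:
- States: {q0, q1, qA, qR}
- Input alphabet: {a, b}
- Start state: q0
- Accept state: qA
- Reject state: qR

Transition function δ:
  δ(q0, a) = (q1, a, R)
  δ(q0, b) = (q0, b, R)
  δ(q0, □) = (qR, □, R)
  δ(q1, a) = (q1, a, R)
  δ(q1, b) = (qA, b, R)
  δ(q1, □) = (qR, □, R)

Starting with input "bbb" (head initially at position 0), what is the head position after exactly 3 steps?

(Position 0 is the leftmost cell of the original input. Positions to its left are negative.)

Execution trace (head position shown):
Step 0: [q0]bbb  (head at position 0)
Step 1: move right → b[q0]bb  (head at position 1)
Step 2: move right → bb[q0]b  (head at position 2)
Step 3: move right → bbb[q0]□  (head at position 3)

After 3 steps, the head is at position 3.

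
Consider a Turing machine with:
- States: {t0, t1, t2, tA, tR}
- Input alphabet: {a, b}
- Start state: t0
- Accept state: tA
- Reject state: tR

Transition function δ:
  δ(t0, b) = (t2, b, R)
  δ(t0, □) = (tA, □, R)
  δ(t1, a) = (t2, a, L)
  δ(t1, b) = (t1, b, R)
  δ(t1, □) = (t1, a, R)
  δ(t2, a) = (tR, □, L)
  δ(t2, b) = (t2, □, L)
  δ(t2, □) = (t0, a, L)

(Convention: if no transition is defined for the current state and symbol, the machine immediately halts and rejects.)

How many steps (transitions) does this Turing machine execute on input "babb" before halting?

Execution trace:
Initial: [t0]babb
Step 1: δ(t0, b) = (t2, b, R) → b[t2]abb
Step 2: δ(t2, a) = (tR, □, L) → [tR]b□bb

The machine reaches the reject state tR and halts.

The machine executed 2 steps before halting.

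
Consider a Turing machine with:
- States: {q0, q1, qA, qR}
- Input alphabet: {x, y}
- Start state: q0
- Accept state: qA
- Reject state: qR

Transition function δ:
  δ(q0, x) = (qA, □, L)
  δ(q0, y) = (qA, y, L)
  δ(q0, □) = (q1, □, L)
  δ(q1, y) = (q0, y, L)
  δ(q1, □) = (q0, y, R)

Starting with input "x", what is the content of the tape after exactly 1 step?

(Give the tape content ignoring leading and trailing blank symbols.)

Execution trace:
Initial: [q0]x
Step 1: δ(q0, x) = (qA, □, L) → [qA]□□

The machine reaches the accept state qA and halts.

After 1 step, the tape (ignoring leading/trailing blanks) is: □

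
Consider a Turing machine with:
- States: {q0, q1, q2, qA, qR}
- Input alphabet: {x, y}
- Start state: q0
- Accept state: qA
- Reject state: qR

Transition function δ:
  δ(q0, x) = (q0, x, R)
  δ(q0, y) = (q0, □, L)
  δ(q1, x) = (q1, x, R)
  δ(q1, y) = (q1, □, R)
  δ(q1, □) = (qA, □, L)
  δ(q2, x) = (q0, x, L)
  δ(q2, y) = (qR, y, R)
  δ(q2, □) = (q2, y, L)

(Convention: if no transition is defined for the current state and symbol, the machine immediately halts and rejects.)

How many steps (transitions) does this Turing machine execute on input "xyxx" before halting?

Execution trace:
Initial: [q0]xyxx
Step 1: δ(q0, x) = (q0, x, R) → x[q0]yxx
Step 2: δ(q0, y) = (q0, □, L) → [q0]x□xx
Step 3: δ(q0, x) = (q0, x, R) → x[q0]□xx

No transition is defined for δ(q0, □). By convention the machine halts and rejects.

The machine executed 3 steps before halting.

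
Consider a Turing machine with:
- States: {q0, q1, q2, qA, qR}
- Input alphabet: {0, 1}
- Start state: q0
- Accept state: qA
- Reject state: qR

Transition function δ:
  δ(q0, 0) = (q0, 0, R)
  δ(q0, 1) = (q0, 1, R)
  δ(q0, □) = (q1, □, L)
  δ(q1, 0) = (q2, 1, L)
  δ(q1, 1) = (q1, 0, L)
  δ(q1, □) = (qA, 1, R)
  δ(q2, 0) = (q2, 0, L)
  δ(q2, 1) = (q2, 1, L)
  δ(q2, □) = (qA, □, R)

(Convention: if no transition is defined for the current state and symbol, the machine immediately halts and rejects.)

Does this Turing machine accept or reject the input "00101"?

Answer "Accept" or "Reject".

Execution trace:
Initial: [q0]00101
Step 1: δ(q0, 0) = (q0, 0, R) → 0[q0]0101
Step 2: δ(q0, 0) = (q0, 0, R) → 00[q0]101
Step 3: δ(q0, 1) = (q0, 1, R) → 001[q0]01
Step 4: δ(q0, 0) = (q0, 0, R) → 0010[q0]1
Step 5: δ(q0, 1) = (q0, 1, R) → 00101[q0]□
Step 6: δ(q0, □) = (q1, □, L) → 0010[q1]1□
Step 7: δ(q1, 1) = (q1, 0, L) → 001[q1]00□
Step 8: δ(q1, 0) = (q2, 1, L) → 00[q2]110□
Step 9: δ(q2, 1) = (q2, 1, L) → 0[q2]0110□
Step 10: δ(q2, 0) = (q2, 0, L) → [q2]00110□
Step 11: δ(q2, 0) = (q2, 0, L) → [q2]□00110□
Step 12: δ(q2, □) = (qA, □, R) → □[qA]00110□

The machine reaches the accept state qA and halts.

Answer: Accept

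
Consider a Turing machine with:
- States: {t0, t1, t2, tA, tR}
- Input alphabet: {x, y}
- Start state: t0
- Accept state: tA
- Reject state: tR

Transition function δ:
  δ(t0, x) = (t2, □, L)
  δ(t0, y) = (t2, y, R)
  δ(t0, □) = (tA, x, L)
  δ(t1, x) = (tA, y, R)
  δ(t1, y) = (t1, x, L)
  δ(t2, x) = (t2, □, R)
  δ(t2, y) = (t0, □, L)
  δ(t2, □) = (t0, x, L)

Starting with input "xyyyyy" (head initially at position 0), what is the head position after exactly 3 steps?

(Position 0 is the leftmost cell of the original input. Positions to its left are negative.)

Execution trace (head position shown):
Step 0: [t0]xyyyyy  (head at position 0)
Step 1: move left → [t2]□□yyyyy  (head at position -1)
Step 2: move left → [t0]□x□yyyyy  (head at position -2)
Step 3: move left → [tA]□xx□yyyyy  (head at position -3)

After 3 steps, the head is at position -3.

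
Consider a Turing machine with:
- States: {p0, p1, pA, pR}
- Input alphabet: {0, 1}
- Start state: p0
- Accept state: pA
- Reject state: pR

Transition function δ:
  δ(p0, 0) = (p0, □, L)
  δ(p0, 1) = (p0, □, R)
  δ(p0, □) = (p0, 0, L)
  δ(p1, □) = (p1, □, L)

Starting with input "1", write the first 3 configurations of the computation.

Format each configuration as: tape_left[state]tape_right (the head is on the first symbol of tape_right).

Transitions applied:
Step 1: δ(p0, 1) = (p0, □, R)
Step 2: δ(p0, □) = (p0, 0, L)

The first 3 configurations are:
[p0]1 ⊢ □[p0]□ ⊢ [p0]□0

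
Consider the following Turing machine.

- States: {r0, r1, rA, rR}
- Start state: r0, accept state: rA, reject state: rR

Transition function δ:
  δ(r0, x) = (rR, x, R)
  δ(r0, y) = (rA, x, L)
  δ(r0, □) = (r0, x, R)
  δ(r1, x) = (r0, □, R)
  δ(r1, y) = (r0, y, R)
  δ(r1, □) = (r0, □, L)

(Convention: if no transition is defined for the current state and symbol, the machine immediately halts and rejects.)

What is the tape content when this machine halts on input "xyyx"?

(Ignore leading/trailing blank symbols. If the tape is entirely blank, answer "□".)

Execution trace:
Initial: [r0]xyyx
Step 1: δ(r0, x) = (rR, x, R) → x[rR]yyx

The machine reaches the reject state rR and halts.

Final tape (ignoring leading/trailing blanks): xyyx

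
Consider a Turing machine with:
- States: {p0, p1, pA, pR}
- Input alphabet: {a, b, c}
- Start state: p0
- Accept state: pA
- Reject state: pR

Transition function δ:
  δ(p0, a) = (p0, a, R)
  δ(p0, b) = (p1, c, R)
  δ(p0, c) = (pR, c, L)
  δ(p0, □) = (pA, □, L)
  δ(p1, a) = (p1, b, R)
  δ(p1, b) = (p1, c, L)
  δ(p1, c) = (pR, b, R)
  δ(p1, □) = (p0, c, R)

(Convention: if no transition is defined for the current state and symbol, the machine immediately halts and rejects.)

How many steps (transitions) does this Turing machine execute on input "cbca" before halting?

Execution trace:
Initial: [p0]cbca
Step 1: δ(p0, c) = (pR, c, L) → [pR]□cbca

The machine reaches the reject state pR and halts.

The machine executed 1 step before halting.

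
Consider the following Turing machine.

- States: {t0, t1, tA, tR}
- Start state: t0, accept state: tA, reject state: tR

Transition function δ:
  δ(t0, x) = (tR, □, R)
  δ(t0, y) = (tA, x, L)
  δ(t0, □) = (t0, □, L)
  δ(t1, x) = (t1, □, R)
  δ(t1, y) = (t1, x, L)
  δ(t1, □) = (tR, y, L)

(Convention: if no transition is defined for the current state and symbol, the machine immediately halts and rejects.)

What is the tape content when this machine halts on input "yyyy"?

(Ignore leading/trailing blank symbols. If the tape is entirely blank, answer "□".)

Execution trace:
Initial: [t0]yyyy
Step 1: δ(t0, y) = (tA, x, L) → [tA]□xyyy

The machine reaches the accept state tA and halts.

Final tape (ignoring leading/trailing blanks): xyyy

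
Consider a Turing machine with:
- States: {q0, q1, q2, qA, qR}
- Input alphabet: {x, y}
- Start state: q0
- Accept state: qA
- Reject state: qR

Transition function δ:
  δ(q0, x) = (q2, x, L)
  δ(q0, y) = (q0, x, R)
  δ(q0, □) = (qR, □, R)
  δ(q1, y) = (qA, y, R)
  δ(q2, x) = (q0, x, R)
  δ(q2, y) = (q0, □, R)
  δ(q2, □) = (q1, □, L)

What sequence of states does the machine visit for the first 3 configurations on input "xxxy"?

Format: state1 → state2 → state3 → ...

Execution trace:
Initial: [q0]xxxy
Step 1: δ(q0, x) = (q2, x, L) → [q2]□xxxy
Step 2: δ(q2, □) = (q1, □, L) → [q1]□□xxxy

No transition is defined for δ(q1, □). By convention the machine halts and rejects.

State sequence: q0 → q2 → q1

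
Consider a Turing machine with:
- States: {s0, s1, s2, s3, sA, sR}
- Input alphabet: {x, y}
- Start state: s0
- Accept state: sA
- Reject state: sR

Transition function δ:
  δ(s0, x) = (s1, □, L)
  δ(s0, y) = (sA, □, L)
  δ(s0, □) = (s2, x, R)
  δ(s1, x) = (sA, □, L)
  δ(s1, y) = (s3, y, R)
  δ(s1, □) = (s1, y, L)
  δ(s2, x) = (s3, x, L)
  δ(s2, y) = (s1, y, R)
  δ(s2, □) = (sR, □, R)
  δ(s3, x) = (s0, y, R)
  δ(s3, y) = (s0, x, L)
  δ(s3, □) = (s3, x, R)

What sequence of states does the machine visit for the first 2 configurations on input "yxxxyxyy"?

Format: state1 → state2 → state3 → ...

Execution trace:
Initial: [s0]yxxxyxyy
Step 1: δ(s0, y) = (sA, □, L) → [sA]□□xxxyxyy

The machine reaches the accept state sA and halts.

State sequence: s0 → sA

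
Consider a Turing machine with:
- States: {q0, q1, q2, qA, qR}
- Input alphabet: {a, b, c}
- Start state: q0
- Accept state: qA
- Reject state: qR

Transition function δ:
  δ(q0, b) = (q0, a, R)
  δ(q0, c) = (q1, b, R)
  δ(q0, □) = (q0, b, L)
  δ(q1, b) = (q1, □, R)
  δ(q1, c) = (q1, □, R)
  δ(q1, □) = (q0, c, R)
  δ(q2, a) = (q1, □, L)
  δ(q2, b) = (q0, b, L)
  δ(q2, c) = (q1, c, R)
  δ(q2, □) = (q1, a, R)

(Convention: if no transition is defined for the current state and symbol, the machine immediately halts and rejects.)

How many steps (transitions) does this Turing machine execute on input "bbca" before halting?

Execution trace:
Initial: [q0]bbca
Step 1: δ(q0, b) = (q0, a, R) → a[q0]bca
Step 2: δ(q0, b) = (q0, a, R) → aa[q0]ca
Step 3: δ(q0, c) = (q1, b, R) → aab[q1]a

No transition is defined for δ(q1, a). By convention the machine halts and rejects.

The machine executed 3 steps before halting.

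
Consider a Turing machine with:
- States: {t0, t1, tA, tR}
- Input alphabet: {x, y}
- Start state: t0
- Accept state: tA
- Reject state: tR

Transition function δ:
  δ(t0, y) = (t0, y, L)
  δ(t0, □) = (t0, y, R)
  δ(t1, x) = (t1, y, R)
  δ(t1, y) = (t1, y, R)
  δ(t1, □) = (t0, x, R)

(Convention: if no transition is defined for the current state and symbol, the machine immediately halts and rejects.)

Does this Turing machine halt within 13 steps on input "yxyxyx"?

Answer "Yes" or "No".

Execution trace:
Initial: [t0]yxyxyx
Step 1: δ(t0, y) = (t0, y, L) → [t0]□yxyxyx
Step 2: δ(t0, □) = (t0, y, R) → y[t0]yxyxyx
Step 3: δ(t0, y) = (t0, y, L) → [t0]yyxyxyx
Step 4: δ(t0, y) = (t0, y, L) → [t0]□yyxyxyx
Step 5: δ(t0, □) = (t0, y, R) → y[t0]yyxyxyx
Step 6: δ(t0, y) = (t0, y, L) → [t0]yyyxyxyx
Step 7: δ(t0, y) = (t0, y, L) → [t0]□yyyxyxyx
Step 8: δ(t0, □) = (t0, y, R) → y[t0]yyyxyxyx
Step 9: δ(t0, y) = (t0, y, L) → [t0]yyyyxyxyx
Step 10: δ(t0, y) = (t0, y, L) → [t0]□yyyyxyxyx
Step 11: δ(t0, □) = (t0, y, R) → y[t0]yyyyxyxyx
Step 12: δ(t0, y) = (t0, y, L) → [t0]yyyyyxyxyx
Step 13: δ(t0, y) = (t0, y, L) → [t0]□yyyyyxyxyx

The machine has not reached a halting state after 13 steps.
The machine did not halt within the 13-step bound.

Answer: No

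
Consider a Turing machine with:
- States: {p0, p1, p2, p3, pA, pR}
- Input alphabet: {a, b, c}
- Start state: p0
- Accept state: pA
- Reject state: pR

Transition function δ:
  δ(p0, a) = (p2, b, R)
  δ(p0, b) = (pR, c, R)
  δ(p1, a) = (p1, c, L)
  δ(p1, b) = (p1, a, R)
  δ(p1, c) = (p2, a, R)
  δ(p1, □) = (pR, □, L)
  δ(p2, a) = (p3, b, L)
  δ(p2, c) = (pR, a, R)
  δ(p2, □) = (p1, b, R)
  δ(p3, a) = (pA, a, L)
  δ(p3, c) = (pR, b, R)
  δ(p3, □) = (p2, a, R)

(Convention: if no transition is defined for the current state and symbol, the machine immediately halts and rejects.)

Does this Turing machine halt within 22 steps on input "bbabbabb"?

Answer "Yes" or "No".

Execution trace:
Initial: [p0]bbabbabb
Step 1: δ(p0, b) = (pR, c, R) → c[pR]babbabb

The machine reaches the reject state pR and halts.
The machine halted after 1 step (within the 22-step bound).

Answer: Yes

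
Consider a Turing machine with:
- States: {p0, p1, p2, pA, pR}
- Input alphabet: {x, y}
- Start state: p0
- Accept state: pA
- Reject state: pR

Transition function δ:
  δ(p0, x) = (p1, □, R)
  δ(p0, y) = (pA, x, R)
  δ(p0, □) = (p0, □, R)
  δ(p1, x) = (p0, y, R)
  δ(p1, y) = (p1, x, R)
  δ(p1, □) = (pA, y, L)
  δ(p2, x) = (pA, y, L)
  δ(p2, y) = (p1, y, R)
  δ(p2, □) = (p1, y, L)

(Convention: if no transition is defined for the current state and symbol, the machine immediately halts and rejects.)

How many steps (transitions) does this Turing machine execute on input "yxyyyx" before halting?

Execution trace:
Initial: [p0]yxyyyx
Step 1: δ(p0, y) = (pA, x, R) → x[pA]xyyyx

The machine reaches the accept state pA and halts.

The machine executed 1 step before halting.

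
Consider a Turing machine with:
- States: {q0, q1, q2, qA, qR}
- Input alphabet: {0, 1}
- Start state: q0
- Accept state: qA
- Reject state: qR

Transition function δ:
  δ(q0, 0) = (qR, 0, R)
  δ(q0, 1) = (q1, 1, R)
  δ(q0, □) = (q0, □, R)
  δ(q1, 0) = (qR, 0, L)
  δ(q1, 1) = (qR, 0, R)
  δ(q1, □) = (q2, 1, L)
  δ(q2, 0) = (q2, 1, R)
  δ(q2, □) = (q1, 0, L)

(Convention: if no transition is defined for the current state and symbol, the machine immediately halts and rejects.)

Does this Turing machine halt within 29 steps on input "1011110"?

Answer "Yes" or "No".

Execution trace:
Initial: [q0]1011110
Step 1: δ(q0, 1) = (q1, 1, R) → 1[q1]011110
Step 2: δ(q1, 0) = (qR, 0, L) → [qR]1011110

The machine reaches the reject state qR and halts.
The machine halted after 2 steps (within the 29-step bound).

Answer: Yes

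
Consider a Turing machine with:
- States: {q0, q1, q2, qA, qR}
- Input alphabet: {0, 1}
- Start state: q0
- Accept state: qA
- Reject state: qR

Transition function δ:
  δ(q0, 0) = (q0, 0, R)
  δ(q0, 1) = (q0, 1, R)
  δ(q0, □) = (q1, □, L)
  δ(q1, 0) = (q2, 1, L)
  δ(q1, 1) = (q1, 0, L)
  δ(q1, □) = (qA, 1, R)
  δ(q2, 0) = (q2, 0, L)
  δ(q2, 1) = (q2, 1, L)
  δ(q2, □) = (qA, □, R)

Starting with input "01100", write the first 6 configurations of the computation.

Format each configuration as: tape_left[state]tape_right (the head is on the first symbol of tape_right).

Transitions applied:
Step 1: δ(q0, 0) = (q0, 0, R)
Step 2: δ(q0, 1) = (q0, 1, R)
Step 3: δ(q0, 1) = (q0, 1, R)
Step 4: δ(q0, 0) = (q0, 0, R)
Step 5: δ(q0, 0) = (q0, 0, R)

The first 6 configurations are:
[q0]01100 ⊢ 0[q0]1100 ⊢ 01[q0]100 ⊢ 011[q0]00 ⊢ 0110[q0]0 ⊢ 01100[q0]□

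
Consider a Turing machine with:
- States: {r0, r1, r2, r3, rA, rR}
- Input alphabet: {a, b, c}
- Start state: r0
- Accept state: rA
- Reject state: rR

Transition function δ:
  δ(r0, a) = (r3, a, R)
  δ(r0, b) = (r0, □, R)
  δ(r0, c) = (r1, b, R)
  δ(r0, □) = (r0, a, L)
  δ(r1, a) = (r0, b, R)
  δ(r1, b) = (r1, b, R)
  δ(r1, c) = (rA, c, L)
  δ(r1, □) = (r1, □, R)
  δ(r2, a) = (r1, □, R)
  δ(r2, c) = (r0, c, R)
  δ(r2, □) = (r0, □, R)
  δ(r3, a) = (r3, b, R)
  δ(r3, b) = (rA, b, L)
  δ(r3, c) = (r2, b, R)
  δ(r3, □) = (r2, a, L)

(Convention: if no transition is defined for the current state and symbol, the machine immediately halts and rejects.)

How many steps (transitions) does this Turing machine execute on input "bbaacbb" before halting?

Execution trace:
Initial: [r0]bbaacbb
Step 1: δ(r0, b) = (r0, □, R) → □[r0]baacbb
Step 2: δ(r0, b) = (r0, □, R) → □□[r0]aacbb
Step 3: δ(r0, a) = (r3, a, R) → □□a[r3]acbb
Step 4: δ(r3, a) = (r3, b, R) → □□ab[r3]cbb
Step 5: δ(r3, c) = (r2, b, R) → □□abb[r2]bb

No transition is defined for δ(r2, b). By convention the machine halts and rejects.

The machine executed 5 steps before halting.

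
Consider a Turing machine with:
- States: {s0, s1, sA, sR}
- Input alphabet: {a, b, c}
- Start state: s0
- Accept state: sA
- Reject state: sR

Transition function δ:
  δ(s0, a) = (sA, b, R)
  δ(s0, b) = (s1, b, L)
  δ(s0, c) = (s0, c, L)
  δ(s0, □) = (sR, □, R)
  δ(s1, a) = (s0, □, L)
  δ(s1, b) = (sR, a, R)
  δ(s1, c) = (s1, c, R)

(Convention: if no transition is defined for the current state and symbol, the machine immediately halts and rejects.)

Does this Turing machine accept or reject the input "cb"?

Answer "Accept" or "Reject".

Execution trace:
Initial: [s0]cb
Step 1: δ(s0, c) = (s0, c, L) → [s0]□cb
Step 2: δ(s0, □) = (sR, □, R) → □[sR]cb

The machine reaches the reject state sR and halts.

Answer: Reject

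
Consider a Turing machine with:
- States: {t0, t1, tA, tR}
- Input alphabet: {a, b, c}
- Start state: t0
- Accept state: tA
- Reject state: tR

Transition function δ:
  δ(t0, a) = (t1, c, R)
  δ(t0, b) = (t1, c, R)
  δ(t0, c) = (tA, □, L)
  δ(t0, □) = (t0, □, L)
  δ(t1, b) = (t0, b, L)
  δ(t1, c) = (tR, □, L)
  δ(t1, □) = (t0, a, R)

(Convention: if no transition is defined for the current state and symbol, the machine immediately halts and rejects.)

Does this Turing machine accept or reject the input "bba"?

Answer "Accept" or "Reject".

Execution trace:
Initial: [t0]bba
Step 1: δ(t0, b) = (t1, c, R) → c[t1]ba
Step 2: δ(t1, b) = (t0, b, L) → [t0]cba
Step 3: δ(t0, c) = (tA, □, L) → [tA]□□ba

The machine reaches the accept state tA and halts.

Answer: Accept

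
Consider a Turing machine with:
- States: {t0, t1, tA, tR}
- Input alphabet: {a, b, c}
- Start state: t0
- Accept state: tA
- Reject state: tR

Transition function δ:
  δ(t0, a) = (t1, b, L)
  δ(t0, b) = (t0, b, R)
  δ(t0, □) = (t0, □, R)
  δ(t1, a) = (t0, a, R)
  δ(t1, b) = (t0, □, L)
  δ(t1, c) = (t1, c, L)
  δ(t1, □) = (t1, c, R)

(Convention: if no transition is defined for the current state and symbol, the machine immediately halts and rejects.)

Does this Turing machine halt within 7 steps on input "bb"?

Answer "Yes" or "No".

Execution trace:
Initial: [t0]bb
Step 1: δ(t0, b) = (t0, b, R) → b[t0]b
Step 2: δ(t0, b) = (t0, b, R) → bb[t0]□
Step 3: δ(t0, □) = (t0, □, R) → bb□[t0]□
Step 4: δ(t0, □) = (t0, □, R) → bb□□[t0]□
Step 5: δ(t0, □) = (t0, □, R) → bb□□□[t0]□
Step 6: δ(t0, □) = (t0, □, R) → bb□□□□[t0]□
Step 7: δ(t0, □) = (t0, □, R) → bb□□□□□[t0]□

The machine has not reached a halting state after 7 steps.
The machine did not halt within the 7-step bound.

Answer: No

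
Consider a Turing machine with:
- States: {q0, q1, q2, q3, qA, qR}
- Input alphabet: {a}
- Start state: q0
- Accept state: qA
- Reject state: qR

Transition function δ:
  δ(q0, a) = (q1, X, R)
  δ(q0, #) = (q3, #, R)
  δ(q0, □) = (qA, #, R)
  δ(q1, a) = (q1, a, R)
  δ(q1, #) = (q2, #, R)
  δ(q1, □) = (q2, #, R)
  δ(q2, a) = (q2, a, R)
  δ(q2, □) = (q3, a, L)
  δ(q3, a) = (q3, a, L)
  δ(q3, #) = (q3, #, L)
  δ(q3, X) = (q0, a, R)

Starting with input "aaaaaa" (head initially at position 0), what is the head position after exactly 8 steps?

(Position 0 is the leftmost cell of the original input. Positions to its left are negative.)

Execution trace (head position shown):
Step 0: [q0]aaaaaa  (head at position 0)
Step 1: move right → X[q1]aaaaa  (head at position 1)
Step 2: move right → Xa[q1]aaaa  (head at position 2)
Step 3: move right → Xaa[q1]aaa  (head at position 3)
Step 4: move right → Xaaa[q1]aa  (head at position 4)
Step 5: move right → Xaaaa[q1]a  (head at position 5)
Step 6: move right → Xaaaaa[q1]□  (head at position 6)
Step 7: move right → Xaaaaa#[q2]□  (head at position 7)
Step 8: move left → Xaaaaa[q3]#a  (head at position 6)

After 8 steps, the head is at position 6.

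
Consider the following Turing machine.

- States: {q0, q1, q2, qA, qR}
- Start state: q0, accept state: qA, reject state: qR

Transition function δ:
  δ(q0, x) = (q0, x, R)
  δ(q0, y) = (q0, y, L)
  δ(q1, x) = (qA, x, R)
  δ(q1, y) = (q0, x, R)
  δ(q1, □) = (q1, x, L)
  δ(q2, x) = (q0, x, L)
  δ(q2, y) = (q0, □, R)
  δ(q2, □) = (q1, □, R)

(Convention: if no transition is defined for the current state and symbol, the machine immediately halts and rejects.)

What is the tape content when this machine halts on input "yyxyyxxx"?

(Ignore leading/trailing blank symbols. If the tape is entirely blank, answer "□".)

Execution trace:
Initial: [q0]yyxyyxxx
Step 1: δ(q0, y) = (q0, y, L) → [q0]□yyxyyxxx

No transition is defined for δ(q0, □). By convention the machine halts and rejects.

Final tape (ignoring leading/trailing blanks): yyxyyxxx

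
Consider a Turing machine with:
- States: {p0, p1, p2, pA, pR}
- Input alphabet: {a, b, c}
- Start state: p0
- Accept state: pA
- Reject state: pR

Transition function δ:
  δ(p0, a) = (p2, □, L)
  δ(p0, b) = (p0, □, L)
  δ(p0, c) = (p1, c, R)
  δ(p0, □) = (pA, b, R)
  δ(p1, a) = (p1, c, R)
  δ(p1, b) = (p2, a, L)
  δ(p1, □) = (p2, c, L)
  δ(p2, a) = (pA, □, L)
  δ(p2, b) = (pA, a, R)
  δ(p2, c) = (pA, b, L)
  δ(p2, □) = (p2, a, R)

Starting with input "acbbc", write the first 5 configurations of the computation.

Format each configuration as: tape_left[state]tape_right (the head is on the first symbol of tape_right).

Transitions applied:
Step 1: δ(p0, a) = (p2, □, L)
Step 2: δ(p2, □) = (p2, a, R)
Step 3: δ(p2, □) = (p2, a, R)
Step 4: δ(p2, c) = (pA, b, L)

The first 5 configurations are:
[p0]acbbc ⊢ [p2]□□cbbc ⊢ a[p2]□cbbc ⊢ aa[p2]cbbc ⊢ a[pA]abbbc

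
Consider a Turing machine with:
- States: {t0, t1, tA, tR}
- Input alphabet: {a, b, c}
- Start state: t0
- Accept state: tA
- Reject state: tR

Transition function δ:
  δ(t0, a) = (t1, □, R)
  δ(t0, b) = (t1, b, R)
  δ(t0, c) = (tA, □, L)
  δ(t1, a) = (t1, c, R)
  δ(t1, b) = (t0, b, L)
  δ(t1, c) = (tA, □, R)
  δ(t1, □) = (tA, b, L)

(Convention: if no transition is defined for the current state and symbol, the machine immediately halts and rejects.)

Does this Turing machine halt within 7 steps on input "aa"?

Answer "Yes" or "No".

Execution trace:
Initial: [t0]aa
Step 1: δ(t0, a) = (t1, □, R) → □[t1]a
Step 2: δ(t1, a) = (t1, c, R) → □c[t1]□
Step 3: δ(t1, □) = (tA, b, L) → □[tA]cb

The machine reaches the accept state tA and halts.
The machine halted after 3 steps (within the 7-step bound).

Answer: Yes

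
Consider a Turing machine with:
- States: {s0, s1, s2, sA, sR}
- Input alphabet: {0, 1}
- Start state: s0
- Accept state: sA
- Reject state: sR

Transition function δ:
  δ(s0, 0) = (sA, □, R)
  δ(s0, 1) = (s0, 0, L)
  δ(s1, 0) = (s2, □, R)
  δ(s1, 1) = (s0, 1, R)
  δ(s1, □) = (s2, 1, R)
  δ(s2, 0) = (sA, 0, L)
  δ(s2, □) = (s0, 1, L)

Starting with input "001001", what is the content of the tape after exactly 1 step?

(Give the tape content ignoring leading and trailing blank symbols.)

Execution trace:
Initial: [s0]001001
Step 1: δ(s0, 0) = (sA, □, R) → □[sA]01001

The machine reaches the accept state sA and halts.

After 1 step, the tape (ignoring leading/trailing blanks) is: 01001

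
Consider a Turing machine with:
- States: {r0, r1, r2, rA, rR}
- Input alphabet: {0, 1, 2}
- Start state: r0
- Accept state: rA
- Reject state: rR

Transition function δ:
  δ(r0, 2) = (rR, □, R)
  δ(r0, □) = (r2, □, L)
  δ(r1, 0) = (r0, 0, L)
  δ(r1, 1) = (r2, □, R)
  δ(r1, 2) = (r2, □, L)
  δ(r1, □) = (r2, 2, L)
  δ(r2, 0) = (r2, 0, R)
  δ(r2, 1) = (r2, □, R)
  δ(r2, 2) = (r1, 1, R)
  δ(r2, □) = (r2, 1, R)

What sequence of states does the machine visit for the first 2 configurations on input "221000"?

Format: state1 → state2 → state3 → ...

Execution trace:
Initial: [r0]221000
Step 1: δ(r0, 2) = (rR, □, R) → □[rR]21000

The machine reaches the reject state rR and halts.

State sequence: r0 → rR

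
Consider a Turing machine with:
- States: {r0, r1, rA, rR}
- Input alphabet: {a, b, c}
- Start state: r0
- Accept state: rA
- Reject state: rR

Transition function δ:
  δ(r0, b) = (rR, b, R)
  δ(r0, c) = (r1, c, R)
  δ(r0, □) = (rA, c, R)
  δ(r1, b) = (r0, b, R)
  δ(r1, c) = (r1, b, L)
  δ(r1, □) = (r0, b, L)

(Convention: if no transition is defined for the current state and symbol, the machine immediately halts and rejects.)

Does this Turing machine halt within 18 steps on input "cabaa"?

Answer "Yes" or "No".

Execution trace:
Initial: [r0]cabaa
Step 1: δ(r0, c) = (r1, c, R) → c[r1]abaa

No transition is defined for δ(r1, a). By convention the machine halts and rejects.
The machine halted after 1 step (within the 18-step bound).

Answer: Yes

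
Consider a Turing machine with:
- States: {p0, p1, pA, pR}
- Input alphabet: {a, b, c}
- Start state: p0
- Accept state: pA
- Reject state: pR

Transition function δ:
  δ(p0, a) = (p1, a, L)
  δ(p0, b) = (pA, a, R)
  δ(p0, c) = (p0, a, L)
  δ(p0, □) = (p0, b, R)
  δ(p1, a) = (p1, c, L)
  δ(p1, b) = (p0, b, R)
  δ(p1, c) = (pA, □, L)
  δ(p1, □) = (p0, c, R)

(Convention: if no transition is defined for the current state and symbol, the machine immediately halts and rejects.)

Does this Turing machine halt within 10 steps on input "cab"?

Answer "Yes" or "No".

Execution trace:
Initial: [p0]cab
Step 1: δ(p0, c) = (p0, a, L) → [p0]□aab
Step 2: δ(p0, □) = (p0, b, R) → b[p0]aab
Step 3: δ(p0, a) = (p1, a, L) → [p1]baab
Step 4: δ(p1, b) = (p0, b, R) → b[p0]aab
Step 5: δ(p0, a) = (p1, a, L) → [p1]baab
Step 6: δ(p1, b) = (p0, b, R) → b[p0]aab
Step 7: δ(p0, a) = (p1, a, L) → [p1]baab
Step 8: δ(p1, b) = (p0, b, R) → b[p0]aab
Step 9: δ(p0, a) = (p1, a, L) → [p1]baab
Step 10: δ(p1, b) = (p0, b, R) → b[p0]aab

The machine has not reached a halting state after 10 steps.
The machine did not halt within the 10-step bound.

Answer: No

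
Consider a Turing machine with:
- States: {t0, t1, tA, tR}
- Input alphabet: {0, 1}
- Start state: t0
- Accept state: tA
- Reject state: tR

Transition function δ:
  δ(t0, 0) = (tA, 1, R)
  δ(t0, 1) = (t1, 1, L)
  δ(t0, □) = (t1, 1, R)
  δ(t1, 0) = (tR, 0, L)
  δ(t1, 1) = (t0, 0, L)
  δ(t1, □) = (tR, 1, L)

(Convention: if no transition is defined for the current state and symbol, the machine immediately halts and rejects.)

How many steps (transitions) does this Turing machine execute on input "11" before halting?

Execution trace:
Initial: [t0]11
Step 1: δ(t0, 1) = (t1, 1, L) → [t1]□11
Step 2: δ(t1, □) = (tR, 1, L) → [tR]□111

The machine reaches the reject state tR and halts.

The machine executed 2 steps before halting.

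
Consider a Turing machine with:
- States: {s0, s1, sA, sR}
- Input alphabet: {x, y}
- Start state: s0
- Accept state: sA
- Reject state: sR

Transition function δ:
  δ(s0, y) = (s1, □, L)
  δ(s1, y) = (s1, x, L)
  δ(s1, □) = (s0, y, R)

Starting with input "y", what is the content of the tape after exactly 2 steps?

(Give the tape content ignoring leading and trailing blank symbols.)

Execution trace:
Initial: [s0]y
Step 1: δ(s0, y) = (s1, □, L) → [s1]□□
Step 2: δ(s1, □) = (s0, y, R) → y[s0]□

No transition is defined for δ(s0, □). By convention the machine halts and rejects.

After 2 steps, the tape (ignoring leading/trailing blanks) is: y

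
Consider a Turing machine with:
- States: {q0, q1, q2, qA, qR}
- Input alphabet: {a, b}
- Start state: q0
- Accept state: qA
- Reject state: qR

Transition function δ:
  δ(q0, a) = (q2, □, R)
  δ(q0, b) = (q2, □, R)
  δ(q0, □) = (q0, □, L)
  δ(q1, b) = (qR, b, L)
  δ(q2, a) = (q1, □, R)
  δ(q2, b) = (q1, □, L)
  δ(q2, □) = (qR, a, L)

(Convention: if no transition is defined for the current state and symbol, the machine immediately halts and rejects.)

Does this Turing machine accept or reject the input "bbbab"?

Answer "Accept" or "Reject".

Execution trace:
Initial: [q0]bbbab
Step 1: δ(q0, b) = (q2, □, R) → □[q2]bbab
Step 2: δ(q2, b) = (q1, □, L) → [q1]□□bab

No transition is defined for δ(q1, □). By convention the machine halts and rejects.

Answer: Reject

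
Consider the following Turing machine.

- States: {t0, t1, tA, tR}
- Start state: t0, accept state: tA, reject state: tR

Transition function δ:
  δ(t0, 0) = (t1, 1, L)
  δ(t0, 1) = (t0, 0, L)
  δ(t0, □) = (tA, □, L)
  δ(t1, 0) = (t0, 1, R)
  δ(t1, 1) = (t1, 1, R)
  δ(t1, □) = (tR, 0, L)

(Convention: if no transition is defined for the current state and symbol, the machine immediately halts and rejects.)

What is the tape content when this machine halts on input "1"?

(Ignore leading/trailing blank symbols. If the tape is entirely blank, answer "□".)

Execution trace:
Initial: [t0]1
Step 1: δ(t0, 1) = (t0, 0, L) → [t0]□0
Step 2: δ(t0, □) = (tA, □, L) → [tA]□□0

The machine reaches the accept state tA and halts.

Final tape (ignoring leading/trailing blanks): 0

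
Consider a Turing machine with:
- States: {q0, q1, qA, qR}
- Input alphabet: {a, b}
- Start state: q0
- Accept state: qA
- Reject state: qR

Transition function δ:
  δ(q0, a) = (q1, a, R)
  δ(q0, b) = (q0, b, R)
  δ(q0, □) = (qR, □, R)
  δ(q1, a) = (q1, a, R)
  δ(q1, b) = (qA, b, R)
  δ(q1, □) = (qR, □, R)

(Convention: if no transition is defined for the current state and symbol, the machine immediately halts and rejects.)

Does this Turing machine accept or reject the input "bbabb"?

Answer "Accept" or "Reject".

Execution trace:
Initial: [q0]bbabb
Step 1: δ(q0, b) = (q0, b, R) → b[q0]babb
Step 2: δ(q0, b) = (q0, b, R) → bb[q0]abb
Step 3: δ(q0, a) = (q1, a, R) → bba[q1]bb
Step 4: δ(q1, b) = (qA, b, R) → bbab[qA]b

The machine reaches the accept state qA and halts.

Answer: Accept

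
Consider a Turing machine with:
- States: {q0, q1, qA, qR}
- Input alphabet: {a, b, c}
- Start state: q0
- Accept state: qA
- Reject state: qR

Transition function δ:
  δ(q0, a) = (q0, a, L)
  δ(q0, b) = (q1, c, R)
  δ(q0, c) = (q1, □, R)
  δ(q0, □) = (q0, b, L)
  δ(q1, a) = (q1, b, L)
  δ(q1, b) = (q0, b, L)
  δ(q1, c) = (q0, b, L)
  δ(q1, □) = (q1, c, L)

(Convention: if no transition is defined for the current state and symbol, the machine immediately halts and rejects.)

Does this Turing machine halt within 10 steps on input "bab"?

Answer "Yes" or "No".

Execution trace:
Initial: [q0]bab
Step 1: δ(q0, b) = (q1, c, R) → c[q1]ab
Step 2: δ(q1, a) = (q1, b, L) → [q1]cbb
Step 3: δ(q1, c) = (q0, b, L) → [q0]□bbb
Step 4: δ(q0, □) = (q0, b, L) → [q0]□bbbb
Step 5: δ(q0, □) = (q0, b, L) → [q0]□bbbbb
Step 6: δ(q0, □) = (q0, b, L) → [q0]□bbbbbb
Step 7: δ(q0, □) = (q0, b, L) → [q0]□bbbbbbb
Step 8: δ(q0, □) = (q0, b, L) → [q0]□bbbbbbbb
Step 9: δ(q0, □) = (q0, b, L) → [q0]□bbbbbbbbb
Step 10: δ(q0, □) = (q0, b, L) → [q0]□bbbbbbbbbb

The machine has not reached a halting state after 10 steps.
The machine did not halt within the 10-step bound.

Answer: No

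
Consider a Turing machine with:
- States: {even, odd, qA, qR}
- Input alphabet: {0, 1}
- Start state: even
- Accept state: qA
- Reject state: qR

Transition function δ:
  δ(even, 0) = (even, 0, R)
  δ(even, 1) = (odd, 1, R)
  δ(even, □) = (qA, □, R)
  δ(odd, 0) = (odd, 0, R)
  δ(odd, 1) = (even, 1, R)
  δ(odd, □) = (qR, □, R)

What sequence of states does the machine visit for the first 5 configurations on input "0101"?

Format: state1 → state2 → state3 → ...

Execution trace:
Initial: [even]0101
Step 1: δ(even, 0) = (even, 0, R) → 0[even]101
Step 2: δ(even, 1) = (odd, 1, R) → 01[odd]01
Step 3: δ(odd, 0) = (odd, 0, R) → 010[odd]1
Step 4: δ(odd, 1) = (even, 1, R) → 0101[even]□

State sequence: even → even → odd → odd → even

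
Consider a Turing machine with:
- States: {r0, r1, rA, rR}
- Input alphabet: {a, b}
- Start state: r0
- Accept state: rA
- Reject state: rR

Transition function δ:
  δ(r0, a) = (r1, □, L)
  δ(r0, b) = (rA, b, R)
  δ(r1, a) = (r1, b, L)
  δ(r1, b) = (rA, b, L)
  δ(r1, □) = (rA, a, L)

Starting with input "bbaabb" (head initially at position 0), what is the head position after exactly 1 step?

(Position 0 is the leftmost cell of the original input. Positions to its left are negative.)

Execution trace (head position shown):
Step 0: [r0]bbaabb  (head at position 0)
Step 1: move right → b[rA]baabb  (head at position 1)

After 1 step, the head is at position 1.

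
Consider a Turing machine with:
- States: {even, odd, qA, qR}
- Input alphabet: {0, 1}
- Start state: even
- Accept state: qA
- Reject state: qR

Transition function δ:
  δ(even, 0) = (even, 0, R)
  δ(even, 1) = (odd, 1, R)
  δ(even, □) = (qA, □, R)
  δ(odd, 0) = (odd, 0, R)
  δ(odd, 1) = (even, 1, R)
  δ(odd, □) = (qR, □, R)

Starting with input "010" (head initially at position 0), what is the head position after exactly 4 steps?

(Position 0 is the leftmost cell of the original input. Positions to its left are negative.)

Execution trace (head position shown):
Step 0: [even]010  (head at position 0)
Step 1: move right → 0[even]10  (head at position 1)
Step 2: move right → 01[odd]0  (head at position 2)
Step 3: move right → 010[odd]□  (head at position 3)
Step 4: move right → 010□[qR]□  (head at position 4)

After 4 steps, the head is at position 4.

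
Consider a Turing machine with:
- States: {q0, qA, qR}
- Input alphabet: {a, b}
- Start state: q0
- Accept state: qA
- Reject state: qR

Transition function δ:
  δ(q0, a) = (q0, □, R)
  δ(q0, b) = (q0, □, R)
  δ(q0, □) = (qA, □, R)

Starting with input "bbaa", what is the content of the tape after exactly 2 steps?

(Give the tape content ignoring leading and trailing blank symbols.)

Execution trace:
Initial: [q0]bbaa
Step 1: δ(q0, b) = (q0, □, R) → □[q0]baa
Step 2: δ(q0, b) = (q0, □, R) → □□[q0]aa

After 2 steps, the tape (ignoring leading/trailing blanks) is: aa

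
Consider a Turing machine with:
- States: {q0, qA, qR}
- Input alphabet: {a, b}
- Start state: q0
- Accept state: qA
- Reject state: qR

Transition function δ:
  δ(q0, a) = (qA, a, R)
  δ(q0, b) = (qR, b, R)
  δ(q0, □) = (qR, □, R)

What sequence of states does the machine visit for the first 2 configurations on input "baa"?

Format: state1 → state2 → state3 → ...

Execution trace:
Initial: [q0]baa
Step 1: δ(q0, b) = (qR, b, R) → b[qR]aa

The machine reaches the reject state qR and halts.

State sequence: q0 → qR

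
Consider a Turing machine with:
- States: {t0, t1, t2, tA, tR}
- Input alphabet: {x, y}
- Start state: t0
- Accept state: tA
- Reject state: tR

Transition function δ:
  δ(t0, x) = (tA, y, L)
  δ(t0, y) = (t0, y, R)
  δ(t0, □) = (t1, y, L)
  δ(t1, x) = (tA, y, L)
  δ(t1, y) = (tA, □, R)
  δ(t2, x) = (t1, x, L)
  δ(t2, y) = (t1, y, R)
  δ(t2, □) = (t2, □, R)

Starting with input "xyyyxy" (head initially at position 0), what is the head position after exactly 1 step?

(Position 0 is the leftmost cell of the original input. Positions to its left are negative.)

Execution trace (head position shown):
Step 0: [t0]xyyyxy  (head at position 0)
Step 1: move left → [tA]□yyyyxy  (head at position -1)

After 1 step, the head is at position -1.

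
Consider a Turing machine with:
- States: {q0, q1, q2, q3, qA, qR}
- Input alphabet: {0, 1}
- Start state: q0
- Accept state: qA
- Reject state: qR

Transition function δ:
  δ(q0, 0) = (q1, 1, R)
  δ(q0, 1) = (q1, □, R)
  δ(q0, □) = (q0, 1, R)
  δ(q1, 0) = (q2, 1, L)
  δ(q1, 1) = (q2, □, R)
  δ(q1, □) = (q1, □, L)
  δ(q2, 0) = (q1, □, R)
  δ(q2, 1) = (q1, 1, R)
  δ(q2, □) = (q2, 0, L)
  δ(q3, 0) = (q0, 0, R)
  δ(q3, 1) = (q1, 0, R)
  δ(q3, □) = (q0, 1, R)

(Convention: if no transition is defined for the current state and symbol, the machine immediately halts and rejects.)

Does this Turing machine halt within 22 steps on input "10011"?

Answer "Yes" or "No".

Execution trace:
Initial: [q0]10011
Step 1: δ(q0, 1) = (q1, □, R) → □[q1]0011
Step 2: δ(q1, 0) = (q2, 1, L) → [q2]□1011
Step 3: δ(q2, □) = (q2, 0, L) → [q2]□01011
Step 4: δ(q2, □) = (q2, 0, L) → [q2]□001011
Step 5: δ(q2, □) = (q2, 0, L) → [q2]□0001011
Step 6: δ(q2, □) = (q2, 0, L) → [q2]□00001011
Step 7: δ(q2, □) = (q2, 0, L) → [q2]□000001011
Step 8: δ(q2, □) = (q2, 0, L) → [q2]□0000001011
Step 9: δ(q2, □) = (q2, 0, L) → [q2]□00000001011
Step 10: δ(q2, □) = (q2, 0, L) → [q2]□000000001011
Step 11: δ(q2, □) = (q2, 0, L) → [q2]□0000000001011
Step 12: δ(q2, □) = (q2, 0, L) → [q2]□00000000001011
Step 13: δ(q2, □) = (q2, 0, L) → [q2]□000000000001011
Step 14: δ(q2, □) = (q2, 0, L) → [q2]□0000000000001011
Step 15: δ(q2, □) = (q2, 0, L) → [q2]□00000000000001011
Step 16: δ(q2, □) = (q2, 0, L) → [q2]□000000000000001011
Step 17: δ(q2, □) = (q2, 0, L) → [q2]□0000000000000001011
Step 18: δ(q2, □) = (q2, 0, L) → [q2]□00000000000000001011
Step 19: δ(q2, □) = (q2, 0, L) → [q2]□000000000000000001011
Step 20: δ(q2, □) = (q2, 0, L) → [q2]□0000000000000000001011
Step 21: δ(q2, □) = (q2, 0, L) → [q2]□00000000000000000001011
Step 22: δ(q2, □) = (q2, 0, L) → [q2]□000000000000000000001011

The machine has not reached a halting state after 22 steps.
The machine did not halt within the 22-step bound.

Answer: No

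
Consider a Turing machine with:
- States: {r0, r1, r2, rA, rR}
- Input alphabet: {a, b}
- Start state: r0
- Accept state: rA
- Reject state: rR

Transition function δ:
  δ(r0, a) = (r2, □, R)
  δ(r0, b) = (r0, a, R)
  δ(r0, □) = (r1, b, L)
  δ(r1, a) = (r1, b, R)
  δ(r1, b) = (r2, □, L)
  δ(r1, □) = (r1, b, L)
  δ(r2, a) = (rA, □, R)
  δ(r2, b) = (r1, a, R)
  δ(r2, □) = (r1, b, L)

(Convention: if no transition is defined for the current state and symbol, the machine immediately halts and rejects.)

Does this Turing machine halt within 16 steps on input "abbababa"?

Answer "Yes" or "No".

Execution trace:
Initial: [r0]abbababa
Step 1: δ(r0, a) = (r2, □, R) → □[r2]bbababa
Step 2: δ(r2, b) = (r1, a, R) → □a[r1]bababa
Step 3: δ(r1, b) = (r2, □, L) → □[r2]a□ababa
Step 4: δ(r2, a) = (rA, □, R) → □□[rA]□ababa

The machine reaches the accept state rA and halts.
The machine halted after 4 steps (within the 16-step bound).

Answer: Yes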